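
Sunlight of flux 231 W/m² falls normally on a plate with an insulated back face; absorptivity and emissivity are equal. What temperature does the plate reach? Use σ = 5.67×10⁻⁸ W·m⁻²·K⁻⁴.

T ≈ 253 K

Absorbed flux αS = emitted flux εσT⁴ (one radiating face); with α = ε, T = (S/σ)^(1/4).
T = (231 / 5.67×10⁻⁸)^(1/4) = (4.07×10^9)^(1/4).
T = 253 K.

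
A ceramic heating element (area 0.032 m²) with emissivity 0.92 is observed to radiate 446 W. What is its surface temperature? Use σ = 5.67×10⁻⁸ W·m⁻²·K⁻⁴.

T ≈ 719 K

From P = εσAT⁴, T = (P / εσA)^(1/4) = (446 / (0.92 × 5.67×10⁻⁸ × 0.0320))^(1/4).
T = (2.67×10^11)^(1/4) = 719 K.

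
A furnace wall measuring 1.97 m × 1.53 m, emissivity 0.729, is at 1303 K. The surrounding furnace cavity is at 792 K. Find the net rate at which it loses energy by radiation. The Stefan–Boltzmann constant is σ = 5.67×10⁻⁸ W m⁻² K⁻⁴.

Q ≈ 3.10×10^5 W

A = 1.97 × 1.53 = 3.01 m².
Q = εσA(T⁴ − T_s⁴). T⁴ − T_s⁴ = (1303)⁴ − (792)⁴ = 2.88×10^12 − 3.93×10^11 = 2.49×10^12 K⁴.
Q = 0.729 × 5.67×10⁻⁸ × 3.01 × 2.49×10^12 = 3.10×10^5 W.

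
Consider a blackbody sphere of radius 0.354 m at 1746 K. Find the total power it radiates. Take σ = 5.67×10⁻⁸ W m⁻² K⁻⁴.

A = 4πr² = 4π × (0.354)² = 1.57 m².
P = σAT⁴ = 5.67×10⁻⁸ × 1.57 × (1746)⁴ = 5.67×10⁻⁸ × 1.57 × 9.29×10^12.
P = 8.30×10^5 W.

P ≈ 8.30×10^5 W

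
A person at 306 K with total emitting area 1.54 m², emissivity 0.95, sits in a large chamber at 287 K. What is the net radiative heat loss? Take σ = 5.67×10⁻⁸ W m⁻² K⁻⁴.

Q ≈ 164 W

Q = εσA(T⁴ − T_s⁴). T⁴ − T_s⁴ = (306)⁴ − (287)⁴ = 8.77×10^9 − 6.78×10^9 = 1.98×10^9 K⁴.
Q = 0.95 × 5.67×10⁻⁸ × 1.54 × 1.98×10^9 = 164 W.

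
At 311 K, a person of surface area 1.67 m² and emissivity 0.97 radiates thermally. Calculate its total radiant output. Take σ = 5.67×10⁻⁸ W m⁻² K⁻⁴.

Stefan–Boltzmann: P = εσAT⁴ = 0.97 × 5.67×10⁻⁸ × 1.67 × (311)⁴ = 0.97 × 5.67×10⁻⁸ × 1.67 × 9.35×10^9.
P = 859 W.

P ≈ 859 W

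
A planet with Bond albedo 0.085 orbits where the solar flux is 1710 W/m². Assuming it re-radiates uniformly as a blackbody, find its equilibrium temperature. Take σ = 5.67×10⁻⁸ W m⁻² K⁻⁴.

Power absorbed = (1−a)S·πR²; power emitted = 4πR²σT⁴. Equating and cancelling πR²:
T = ((1−a)S / 4σ)^(1/4) = (1560 / (4 × 5.67×10⁻⁸))^(1/4) = (6.90×10^9)^(1/4).
T = 288 K.

T ≈ 288 K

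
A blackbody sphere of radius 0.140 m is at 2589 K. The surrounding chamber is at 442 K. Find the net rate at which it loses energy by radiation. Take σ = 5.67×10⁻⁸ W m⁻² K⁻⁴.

Q ≈ 6.27×10^5 W

A = 4πr² = 4π × (0.140)² = 0.246 m².
Q = σA(T⁴ − T_s⁴). T⁴ − T_s⁴ = (2589)⁴ − (442)⁴ = 4.49×10^13 − 3.82×10^10 = 4.49×10^13 K⁴.
Q = 5.67×10⁻⁸ × 0.246 × 4.49×10^13 = 6.27×10^5 W.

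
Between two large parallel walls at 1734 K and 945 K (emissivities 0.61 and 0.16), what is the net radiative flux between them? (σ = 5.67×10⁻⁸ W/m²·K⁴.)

q ≈ 67800 W/m²

For two large parallel gray plates, q = σ(T₁⁴ − T₂⁴) / (1/ε₁ + 1/ε₂ − 1).
1/ε₁ + 1/ε₂ − 1 = 1/0.61 + 1/0.16 − 1 = 6.889.
T₁⁴ − T₂⁴ = 9.04×10^12 − 7.97×10^11 = 8.24×10^12 K⁴.
q = 5.67×10⁻⁸ × 8.24×10^12 / 6.889 = 67800 W/m².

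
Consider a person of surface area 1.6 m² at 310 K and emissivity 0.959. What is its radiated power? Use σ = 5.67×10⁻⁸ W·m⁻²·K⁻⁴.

Stefan–Boltzmann: P = εσAT⁴ = 0.959 × 5.67×10⁻⁸ × 1.60 × (310)⁴ = 0.959 × 5.67×10⁻⁸ × 1.60 × 9.24×10^9.
P = 803 W.

P ≈ 803 W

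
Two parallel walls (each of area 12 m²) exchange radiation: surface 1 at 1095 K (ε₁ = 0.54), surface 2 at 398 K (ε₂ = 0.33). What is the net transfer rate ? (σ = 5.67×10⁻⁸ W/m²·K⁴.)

Q ≈ 2.48×10^5 W

For two large parallel gray plates, q = σ(T₁⁴ − T₂⁴) / (1/ε₁ + 1/ε₂ − 1).
1/ε₁ + 1/ε₂ − 1 = 1/0.54 + 1/0.33 − 1 = 3.882.
T₁⁴ − T₂⁴ = 1.44×10^12 − 2.51×10^10 = 1.41×10^12 K⁴.
q = 5.67×10⁻⁸ × 1.41×10^12 / 3.882 = 20600 W/m².
Q = q·A = 20600 × 12 = 2.48×10^5 W.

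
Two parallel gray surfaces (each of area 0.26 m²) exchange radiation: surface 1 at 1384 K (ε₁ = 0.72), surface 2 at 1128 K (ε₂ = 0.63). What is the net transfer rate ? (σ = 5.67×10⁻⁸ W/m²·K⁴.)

Q ≈ 15300 W

For two large parallel gray plates, q = σ(T₁⁴ − T₂⁴) / (1/ε₁ + 1/ε₂ − 1).
1/ε₁ + 1/ε₂ − 1 = 1/0.72 + 1/0.63 − 1 = 1.976.
T₁⁴ − T₂⁴ = 3.67×10^12 − 1.62×10^12 = 2.05×10^12 K⁴.
q = 5.67×10⁻⁸ × 2.05×10^12 / 1.976 = 58800 W/m².
Q = q·A = 58800 × 0.26 = 15300 W.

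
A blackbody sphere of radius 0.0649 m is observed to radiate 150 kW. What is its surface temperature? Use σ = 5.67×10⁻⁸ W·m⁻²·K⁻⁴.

A = 4πr² = 4π × (0.0649)² = 0.0529 m².
From P = σAT⁴, T = (P / σA)^(1/4) = (1.50×10^5 / (5.67×10⁻⁸ × 0.0529))^(1/4).
T = (5.00×10^13)^(1/4) = 2660 K.

T ≈ 2660 K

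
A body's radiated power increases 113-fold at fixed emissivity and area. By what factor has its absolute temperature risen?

P ∝ T⁴ ⇒ T ∝ P^(1/4), so T scales by (113)^(1/4) = 3.26.

factor ≈ 3.26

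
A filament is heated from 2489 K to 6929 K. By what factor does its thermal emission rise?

P ∝ T⁴, so the ratio is (6929/2489)⁴ = (2.784)⁴ = 60.1.

ratio ≈ 60.1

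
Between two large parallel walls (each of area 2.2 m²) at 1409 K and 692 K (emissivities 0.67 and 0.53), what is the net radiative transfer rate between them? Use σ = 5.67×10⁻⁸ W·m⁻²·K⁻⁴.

Q ≈ 1.95×10^5 W

For two large parallel gray plates, q = σ(T₁⁴ − T₂⁴) / (1/ε₁ + 1/ε₂ − 1).
1/ε₁ + 1/ε₂ − 1 = 1/0.67 + 1/0.53 − 1 = 2.379.
T₁⁴ − T₂⁴ = 3.94×10^12 − 2.29×10^11 = 3.71×10^12 K⁴.
q = 5.67×10⁻⁸ × 3.71×10^12 / 2.379 = 88500 W/m².
Q = q·A = 88500 × 2.2 = 1.95×10^5 W.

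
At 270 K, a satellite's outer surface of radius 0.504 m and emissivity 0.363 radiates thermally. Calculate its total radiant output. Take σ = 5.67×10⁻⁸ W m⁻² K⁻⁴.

A = 4πr² = 4π × (0.504)² = 3.19 m².
Stefan–Boltzmann: P = εσAT⁴ = 0.363 × 5.67×10⁻⁸ × 3.19 × (270)⁴ = 0.363 × 5.67×10⁻⁸ × 3.19 × 5.31×10^9.
P = 349 W.

P ≈ 349 W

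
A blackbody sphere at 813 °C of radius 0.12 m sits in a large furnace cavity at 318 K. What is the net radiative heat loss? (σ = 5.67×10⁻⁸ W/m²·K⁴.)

A = 4πr² = 4π × (0.12)² = 0.181 m².
Convert: 813 °C = 1086 K.
Q = σA(T⁴ − T_s⁴). T⁴ − T_s⁴ = (1086)⁴ − (318)⁴ = 1.39×10^12 − 1.02×10^10 = 1.38×10^12 K⁴.
Q = 5.67×10⁻⁸ × 0.181 × 1.38×10^12 = 14200 W.

Q ≈ 14200 W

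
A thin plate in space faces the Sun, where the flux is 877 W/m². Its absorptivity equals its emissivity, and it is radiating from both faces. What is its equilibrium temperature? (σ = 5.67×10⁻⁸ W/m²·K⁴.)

T ≈ 297 K

Absorbed flux αS = emitted flux 2εσT⁴ per unit area; with α = ε this gives T = (S/2σ)^(1/4).
T = (877 / (2 × 5.67×10⁻⁸))^(1/4) = (7.73×10^9)^(1/4).
T = 297 K.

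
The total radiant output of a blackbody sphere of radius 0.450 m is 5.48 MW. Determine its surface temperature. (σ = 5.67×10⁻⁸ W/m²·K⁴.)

A = 4πr² = 4π × (0.450)² = 2.54 m².
From P = σAT⁴, T = (P / σA)^(1/4) = (5.48×10^6 / (5.67×10⁻⁸ × 2.54))^(1/4).
T = (3.80×10^13)^(1/4) = 2480 K.

T ≈ 2480 K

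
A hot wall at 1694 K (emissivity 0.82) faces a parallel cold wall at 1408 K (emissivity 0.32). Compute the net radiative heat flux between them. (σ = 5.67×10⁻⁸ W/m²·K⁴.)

For two large parallel gray plates, q = σ(T₁⁴ − T₂⁴) / (1/ε₁ + 1/ε₂ − 1).
1/ε₁ + 1/ε₂ − 1 = 1/0.82 + 1/0.32 − 1 = 3.345.
T₁⁴ − T₂⁴ = 8.23×10^12 − 3.93×10^12 = 4.30×10^12 K⁴.
q = 5.67×10⁻⁸ × 4.30×10^12 / 3.345 = 73000 W/m².

q ≈ 73000 W/m²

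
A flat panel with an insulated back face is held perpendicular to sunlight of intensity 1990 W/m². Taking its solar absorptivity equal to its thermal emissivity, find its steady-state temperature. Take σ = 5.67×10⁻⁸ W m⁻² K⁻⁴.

T ≈ 433 K

Absorbed flux αS = emitted flux εσT⁴ (one radiating face); with α = ε, T = (S/σ)^(1/4).
T = (1990 / 5.67×10⁻⁸)^(1/4) = (3.51×10^10)^(1/4).
T = 433 K.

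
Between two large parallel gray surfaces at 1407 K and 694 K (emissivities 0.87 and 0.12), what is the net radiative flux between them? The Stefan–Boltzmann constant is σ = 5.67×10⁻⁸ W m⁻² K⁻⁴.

For two large parallel gray plates, q = σ(T₁⁴ − T₂⁴) / (1/ε₁ + 1/ε₂ − 1).
1/ε₁ + 1/ε₂ − 1 = 1/0.87 + 1/0.12 − 1 = 8.483.
T₁⁴ − T₂⁴ = 3.92×10^12 − 2.32×10^11 = 3.69×10^12 K⁴.
q = 5.67×10⁻⁸ × 3.69×10^12 / 8.483 = 24600 W/m².

q ≈ 24600 W/m²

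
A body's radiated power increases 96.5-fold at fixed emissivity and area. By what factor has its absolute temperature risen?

factor ≈ 3.13

P ∝ T⁴ ⇒ T ∝ P^(1/4), so T scales by (96.5)^(1/4) = 3.13.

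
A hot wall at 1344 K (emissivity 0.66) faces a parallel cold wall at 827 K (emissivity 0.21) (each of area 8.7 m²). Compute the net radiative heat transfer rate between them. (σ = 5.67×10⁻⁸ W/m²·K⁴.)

Q ≈ 2.61×10^5 W

For two large parallel gray plates, q = σ(T₁⁴ − T₂⁴) / (1/ε₁ + 1/ε₂ − 1).
1/ε₁ + 1/ε₂ − 1 = 1/0.66 + 1/0.21 − 1 = 5.277.
T₁⁴ − T₂⁴ = 3.26×10^12 − 4.68×10^11 = 2.80×10^12 K⁴.
q = 5.67×10⁻⁸ × 2.80×10^12 / 5.277 = 30000 W/m².
Q = q·A = 30000 × 8.7 = 2.61×10^5 W.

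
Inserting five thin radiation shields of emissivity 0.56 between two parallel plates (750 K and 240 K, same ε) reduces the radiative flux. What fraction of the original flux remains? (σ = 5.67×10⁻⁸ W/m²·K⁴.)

With N identical shields there are N+1 = 6 gaps in series, each with the same radiative resistance, so the flux falls to 1/(N+1) of its unshielded value.

ratio ≈ 0.167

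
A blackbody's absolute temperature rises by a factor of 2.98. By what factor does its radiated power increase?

P ∝ T⁴, so the power scales as (2.98)⁴ = 78.9.

factor ≈ 78.9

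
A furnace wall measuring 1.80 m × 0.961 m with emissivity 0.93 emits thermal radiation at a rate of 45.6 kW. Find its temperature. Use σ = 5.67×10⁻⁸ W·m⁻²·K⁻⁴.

T ≈ 841 K

A = 1.80 × 0.961 = 1.73 m².
From P = εσAT⁴, T = (P / εσA)^(1/4) = (45600 / (0.93 × 5.67×10⁻⁸ × 1.73))^(1/4).
T = (5.00×10^11)^(1/4) = 841 K.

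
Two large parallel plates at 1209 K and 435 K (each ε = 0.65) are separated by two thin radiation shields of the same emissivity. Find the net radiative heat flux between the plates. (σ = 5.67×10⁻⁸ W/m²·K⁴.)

Each of the 3 gaps contributes resistance (2/ε − 1) = 2/0.65 − 1 = 2.077; total = 6.231.
q = σ(T₁⁴ − T₂⁴) / 6.231 = 5.67×10⁻⁸ × 2.10×10^12 / 6.231 = 19100 W/m².

q ≈ 19100 W/m²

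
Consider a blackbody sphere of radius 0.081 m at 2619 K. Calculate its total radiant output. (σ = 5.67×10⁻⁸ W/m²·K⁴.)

P ≈ 2.20×10^5 W

A = 4πr² = 4π × (0.081)² = 0.0824 m².
P = σAT⁴ = 5.67×10⁻⁸ × 0.0824 × (2619)⁴ = 5.67×10⁻⁸ × 0.0824 × 4.70×10^13.
P = 2.20×10^5 W.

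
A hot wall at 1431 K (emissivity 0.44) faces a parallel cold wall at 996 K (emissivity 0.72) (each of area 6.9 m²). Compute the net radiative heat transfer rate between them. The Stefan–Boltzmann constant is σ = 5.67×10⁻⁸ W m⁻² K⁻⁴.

Q ≈ 4.72×10^5 W

For two large parallel gray plates, q = σ(T₁⁴ − T₂⁴) / (1/ε₁ + 1/ε₂ − 1).
1/ε₁ + 1/ε₂ − 1 = 1/0.44 + 1/0.72 − 1 = 2.662.
T₁⁴ − T₂⁴ = 4.19×10^12 − 9.84×10^11 = 3.21×10^12 K⁴.
q = 5.67×10⁻⁸ × 3.21×10^12 / 2.662 = 68400 W/m².
Q = q·A = 68400 × 6.9 = 4.72×10^5 W.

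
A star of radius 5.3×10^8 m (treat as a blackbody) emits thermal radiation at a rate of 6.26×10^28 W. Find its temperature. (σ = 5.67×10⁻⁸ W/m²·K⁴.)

T ≈ 23600 K

A = 4πr² = 4π × (5.3×10^8)² = 3.53×10^18 m².
From P = σAT⁴, T = (P / σA)^(1/4) = (6.26×10^28 / (5.67×10⁻⁸ × 3.53×10^18))^(1/4).
T = (3.13×10^17)^(1/4) = 23600 K.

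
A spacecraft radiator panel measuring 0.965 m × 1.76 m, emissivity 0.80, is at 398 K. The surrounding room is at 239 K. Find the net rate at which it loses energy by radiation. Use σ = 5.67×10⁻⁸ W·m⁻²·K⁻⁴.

Q ≈ 1680 W

A = 0.965 × 1.76 = 1.70 m².
Q = εσA(T⁴ − T_s⁴). T⁴ − T_s⁴ = (398)⁴ − (239)⁴ = 2.51×10^10 − 3.26×10^9 = 2.18×10^10 K⁴.
Q = 0.80 × 5.67×10⁻⁸ × 1.70 × 2.18×10^10 = 1680 W.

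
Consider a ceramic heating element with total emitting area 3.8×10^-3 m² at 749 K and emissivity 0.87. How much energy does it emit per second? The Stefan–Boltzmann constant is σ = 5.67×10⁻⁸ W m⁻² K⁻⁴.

P = εσAT⁴ = 0.87 × 5.67×10⁻⁸ × 3.80×10^-3 × (749)⁴ = 0.87 × 5.67×10⁻⁸ × 3.80×10^-3 × 3.15×10^11.
P = 59.0 W.

P ≈ 59.0 W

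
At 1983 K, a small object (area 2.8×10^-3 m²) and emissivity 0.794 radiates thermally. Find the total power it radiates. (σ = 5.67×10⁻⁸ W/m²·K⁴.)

P = εσAT⁴ = 0.794 × 5.67×10⁻⁸ × 2.80×10^-3 × (1983)⁴ = 0.794 × 5.67×10⁻⁸ × 2.80×10^-3 × 1.55×10^13.
P = 1950 W.

P ≈ 1950 W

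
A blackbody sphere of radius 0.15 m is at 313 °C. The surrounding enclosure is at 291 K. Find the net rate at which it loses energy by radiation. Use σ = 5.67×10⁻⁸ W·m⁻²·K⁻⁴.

A = 4πr² = 4π × (0.15)² = 0.283 m².
Convert: 313 °C = 586 K.
Q = σA(T⁴ − T_s⁴). T⁴ − T_s⁴ = (586)⁴ − (291)⁴ = 1.18×10^11 − 7.17×10^9 = 1.11×10^11 K⁴.
Q = 5.67×10⁻⁸ × 0.283 × 1.11×10^11 = 1780 W.

Q ≈ 1780 W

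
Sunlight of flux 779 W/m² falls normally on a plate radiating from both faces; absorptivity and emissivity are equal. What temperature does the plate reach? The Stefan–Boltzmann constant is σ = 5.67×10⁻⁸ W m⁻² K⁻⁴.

Absorbed flux αS = emitted flux 2εσT⁴ per unit area; with α = ε this gives T = (S/2σ)^(1/4).
T = (779 / (2 × 5.67×10⁻⁸))^(1/4) = (6.87×10^9)^(1/4).
T = 288 K.

T ≈ 288 K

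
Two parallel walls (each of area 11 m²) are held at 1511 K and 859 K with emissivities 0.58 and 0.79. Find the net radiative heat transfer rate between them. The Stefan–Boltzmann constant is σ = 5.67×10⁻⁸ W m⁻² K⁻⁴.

For two large parallel gray plates, q = σ(T₁⁴ − T₂⁴) / (1/ε₁ + 1/ε₂ − 1).
1/ε₁ + 1/ε₂ − 1 = 1/0.58 + 1/0.79 − 1 = 1.990.
T₁⁴ − T₂⁴ = 5.21×10^12 − 5.44×10^11 = 4.67×10^12 K⁴.
q = 5.67×10⁻⁸ × 4.67×10^12 / 1.990 = 1.33×10^5 W/m².
Q = q·A = 1.33×10^5 × 11 = 1.46×10^6 W.

Q ≈ 1.46×10^6 W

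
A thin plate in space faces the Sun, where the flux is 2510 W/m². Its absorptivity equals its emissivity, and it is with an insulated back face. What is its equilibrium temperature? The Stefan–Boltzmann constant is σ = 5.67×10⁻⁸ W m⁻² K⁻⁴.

T ≈ 459 K

Absorbed flux αS = emitted flux εσT⁴ (one radiating face); with α = ε, T = (S/σ)^(1/4).
T = (2510 / 5.67×10⁻⁸)^(1/4) = (4.43×10^10)^(1/4).
T = 459 K.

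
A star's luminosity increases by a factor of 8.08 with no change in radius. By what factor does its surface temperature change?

P ∝ T⁴ ⇒ T ∝ P^(1/4), so T scales by (8.08)^(1/4) = 1.69.

factor ≈ 1.69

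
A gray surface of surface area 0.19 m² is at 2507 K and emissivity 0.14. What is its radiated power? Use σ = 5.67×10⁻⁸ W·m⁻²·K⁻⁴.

P ≈ 59600 W

Stefan–Boltzmann: P = εσAT⁴ = 0.14 × 5.67×10⁻⁸ × 0.190 × (2507)⁴ = 0.14 × 5.67×10⁻⁸ × 0.190 × 3.95×10^13.
P = 59600 W.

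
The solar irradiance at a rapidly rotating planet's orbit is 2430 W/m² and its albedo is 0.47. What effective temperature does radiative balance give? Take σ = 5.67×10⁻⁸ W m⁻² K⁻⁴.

Power absorbed = (1−a)S·πR²; power emitted = 4πR²σT⁴. Equating and cancelling πR²:
T = ((1−a)S / 4σ)^(1/4) = (1290 / (4 × 5.67×10⁻⁸))^(1/4) = (5.68×10^9)^(1/4).
T = 275 K.

T ≈ 275 K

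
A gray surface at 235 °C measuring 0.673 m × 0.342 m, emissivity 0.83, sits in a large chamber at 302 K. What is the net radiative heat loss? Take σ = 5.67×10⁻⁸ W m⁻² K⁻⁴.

Q ≈ 631 W

A = 0.673 × 0.342 = 0.230 m².
Convert: 235 °C = 508 K.
Q = εσA(T⁴ − T_s⁴). T⁴ − T_s⁴ = (508)⁴ − (302)⁴ = 6.66×10^10 − 8.32×10^9 = 5.83×10^10 K⁴.
Q = 0.83 × 5.67×10⁻⁸ × 0.230 × 5.83×10^10 = 631 W.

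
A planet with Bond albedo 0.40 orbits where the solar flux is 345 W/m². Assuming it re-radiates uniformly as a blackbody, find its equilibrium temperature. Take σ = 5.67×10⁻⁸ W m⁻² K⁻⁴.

Power absorbed = (1−a)S·πR²; power emitted = 4πR²σT⁴. Equating and cancelling πR²:
T = ((1−a)S / 4σ)^(1/4) = (207 / (4 × 5.67×10⁻⁸))^(1/4) = (9.13×10^8)^(1/4).
T = 174 K.

T ≈ 174 K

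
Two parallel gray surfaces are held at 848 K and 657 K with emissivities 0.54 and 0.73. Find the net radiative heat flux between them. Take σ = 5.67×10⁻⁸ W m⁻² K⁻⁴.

For two large parallel gray plates, q = σ(T₁⁴ − T₂⁴) / (1/ε₁ + 1/ε₂ − 1).
1/ε₁ + 1/ε₂ − 1 = 1/0.54 + 1/0.73 − 1 = 2.222.
T₁⁴ − T₂⁴ = 5.17×10^11 − 1.86×10^11 = 3.31×10^11 K⁴.
q = 5.67×10⁻⁸ × 3.31×10^11 / 2.222 = 8440 W/m².

q ≈ 8440 W/m²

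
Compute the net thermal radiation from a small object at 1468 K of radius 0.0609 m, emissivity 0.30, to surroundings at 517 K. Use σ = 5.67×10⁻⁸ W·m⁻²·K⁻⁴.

A = 4πr² = 4π × (0.0609)² = 0.0466 m².
Q = εσA(T⁴ − T_s⁴). T⁴ − T_s⁴ = (1468)⁴ − (517)⁴ = 4.64×10^12 − 7.14×10^10 = 4.57×10^12 K⁴.
Q = 0.30 × 5.67×10⁻⁸ × 0.0466 × 4.57×10^12 = 3630 W.

Q ≈ 3630 W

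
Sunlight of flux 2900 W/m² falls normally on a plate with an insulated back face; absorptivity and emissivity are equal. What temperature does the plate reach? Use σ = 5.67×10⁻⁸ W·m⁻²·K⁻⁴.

T ≈ 476 K

Absorbed flux αS = emitted flux εσT⁴ (one radiating face); with α = ε, T = (S/σ)^(1/4).
T = (2900 / 5.67×10⁻⁸)^(1/4) = (5.11×10^10)^(1/4).
T = 476 K.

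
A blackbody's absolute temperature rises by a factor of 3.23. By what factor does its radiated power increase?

factor ≈ 109

P ∝ T⁴, so the power scales as (3.23)⁴ = 109.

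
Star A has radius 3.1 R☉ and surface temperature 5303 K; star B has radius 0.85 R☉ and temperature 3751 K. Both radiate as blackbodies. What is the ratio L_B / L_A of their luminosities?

L_B/L_A ≈ 0.0188

L = 4πR²σT⁴ ∝ R²T⁴, so L_B/L_A = (0.85/3.1)² × (3751/5303)⁴ = 0.0752 × 0.250 = 0.0188.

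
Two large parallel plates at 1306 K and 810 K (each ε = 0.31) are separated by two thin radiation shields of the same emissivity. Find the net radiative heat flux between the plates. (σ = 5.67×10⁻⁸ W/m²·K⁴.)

q ≈ 8590 W/m²

Each of the 3 gaps contributes resistance (2/ε − 1) = 2/0.31 − 1 = 5.452; total = 16.35.
q = σ(T₁⁴ − T₂⁴) / 16.35 = 5.67×10⁻⁸ × 2.48×10^12 / 16.35 = 8590 W/m².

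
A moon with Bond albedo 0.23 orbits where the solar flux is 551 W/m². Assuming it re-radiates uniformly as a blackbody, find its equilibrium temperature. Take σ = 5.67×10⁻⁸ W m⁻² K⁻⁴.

T ≈ 208 K

Power absorbed = (1−a)S·πR²; power emitted = 4πR²σT⁴. Equating and cancelling πR²:
T = ((1−a)S / 4σ)^(1/4) = (424 / (4 × 5.67×10⁻⁸))^(1/4) = (1.87×10^9)^(1/4).
T = 208 K.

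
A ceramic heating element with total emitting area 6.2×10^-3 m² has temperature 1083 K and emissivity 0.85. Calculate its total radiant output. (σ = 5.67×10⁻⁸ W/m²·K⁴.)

Stefan–Boltzmann: P = εσAT⁴ = 0.85 × 5.67×10⁻⁸ × 6.20×10^-3 × (1083)⁴ = 0.85 × 5.67×10⁻⁸ × 6.20×10^-3 × 1.38×10^12.
P = 411 W.

P ≈ 411 W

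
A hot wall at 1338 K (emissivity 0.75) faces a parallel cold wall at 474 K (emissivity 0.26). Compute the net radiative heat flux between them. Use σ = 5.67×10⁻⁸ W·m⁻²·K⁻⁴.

For two large parallel gray plates, q = σ(T₁⁴ − T₂⁴) / (1/ε₁ + 1/ε₂ − 1).
1/ε₁ + 1/ε₂ − 1 = 1/0.75 + 1/0.26 − 1 = 4.179.
T₁⁴ − T₂⁴ = 3.20×10^12 − 5.05×10^10 = 3.15×10^12 K⁴.
q = 5.67×10⁻⁸ × 3.15×10^12 / 4.179 = 42800 W/m².

q ≈ 42800 W/m²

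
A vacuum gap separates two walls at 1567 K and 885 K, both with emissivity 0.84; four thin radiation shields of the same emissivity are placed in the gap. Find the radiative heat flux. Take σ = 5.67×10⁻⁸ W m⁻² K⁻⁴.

q ≈ 44500 W/m²

Each of the 5 gaps contributes resistance (2/ε − 1) = 2/0.84 − 1 = 1.381; total = 6.905.
q = σ(T₁⁴ − T₂⁴) / 6.905 = 5.67×10⁻⁸ × 5.42×10^12 / 6.905 = 44500 W/m².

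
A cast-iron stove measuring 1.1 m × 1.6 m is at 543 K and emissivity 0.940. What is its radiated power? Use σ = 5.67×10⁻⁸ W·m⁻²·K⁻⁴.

A = 1.1 × 1.6 = 1.76 m².
P = εσAT⁴ = 0.940 × 5.67×10⁻⁸ × 1.76 × (543)⁴ = 0.940 × 5.67×10⁻⁸ × 1.76 × 8.69×10^10.
P = 8150 W.

P ≈ 8150 W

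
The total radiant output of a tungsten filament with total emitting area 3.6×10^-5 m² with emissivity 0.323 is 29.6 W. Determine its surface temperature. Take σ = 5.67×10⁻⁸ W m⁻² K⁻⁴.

T ≈ 2590 K

From P = εσAT⁴, T = (P / εσA)^(1/4) = (29.6 / (0.323 × 5.67×10⁻⁸ × 3.60×10^-5))^(1/4).
T = (4.49×10^13)^(1/4) = 2590 K.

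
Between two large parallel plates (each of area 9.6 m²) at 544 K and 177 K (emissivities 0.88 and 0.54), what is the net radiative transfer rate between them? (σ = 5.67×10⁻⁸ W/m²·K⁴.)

For two large parallel gray plates, q = σ(T₁⁴ − T₂⁴) / (1/ε₁ + 1/ε₂ − 1).
1/ε₁ + 1/ε₂ − 1 = 1/0.88 + 1/0.54 − 1 = 1.988.
T₁⁴ − T₂⁴ = 8.76×10^10 − 9.82×10^8 = 8.66×10^10 K⁴.
q = 5.67×10⁻⁸ × 8.66×10^10 / 1.988 = 2470 W/m².
Q = q·A = 2470 × 9.6 = 23700 W.

Q ≈ 23700 W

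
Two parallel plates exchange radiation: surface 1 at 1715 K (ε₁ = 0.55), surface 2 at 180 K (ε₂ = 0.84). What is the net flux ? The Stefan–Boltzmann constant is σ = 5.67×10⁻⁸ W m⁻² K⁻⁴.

For two large parallel gray plates, q = σ(T₁⁴ − T₂⁴) / (1/ε₁ + 1/ε₂ − 1).
1/ε₁ + 1/ε₂ − 1 = 1/0.55 + 1/0.84 − 1 = 2.009.
T₁⁴ − T₂⁴ = 8.65×10^12 − 1.05×10^9 = 8.65×10^12 K⁴.
q = 5.67×10⁻⁸ × 8.65×10^12 / 2.009 = 2.44×10^5 W/m².

q ≈ 2.44×10^5 W/m²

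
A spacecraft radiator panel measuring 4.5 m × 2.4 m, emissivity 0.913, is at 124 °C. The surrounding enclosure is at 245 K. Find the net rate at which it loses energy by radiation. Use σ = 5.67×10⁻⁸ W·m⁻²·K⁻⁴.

Q ≈ 11900 W

A = 4.5 × 2.4 = 10.8 m².
Convert: 124 °C = 397 K.
Q = εσA(T⁴ − T_s⁴). T⁴ − T_s⁴ = (397)⁴ − (245)⁴ = 2.48×10^10 − 3.60×10^9 = 2.12×10^10 K⁴.
Q = 0.913 × 5.67×10⁻⁸ × 10.8 × 2.12×10^10 = 11900 W.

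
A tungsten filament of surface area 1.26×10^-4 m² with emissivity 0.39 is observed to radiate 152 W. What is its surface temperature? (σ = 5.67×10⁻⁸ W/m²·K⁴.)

T ≈ 2720 K

From P = εσAT⁴, T = (P / εσA)^(1/4) = (152 / (0.39 × 5.67×10⁻⁸ × 1.26×10^-4))^(1/4).
T = (5.46×10^13)^(1/4) = 2720 K.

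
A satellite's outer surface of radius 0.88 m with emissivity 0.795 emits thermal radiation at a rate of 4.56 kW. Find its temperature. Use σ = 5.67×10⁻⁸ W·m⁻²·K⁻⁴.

A = 4πr² = 4π × (0.88)² = 9.73 m².
From P = εσAT⁴, T = (P / εσA)^(1/4) = (4560 / (0.795 × 5.67×10⁻⁸ × 9.73))^(1/4).
T = (1.04×10^10)^(1/4) = 319 K.

T ≈ 319 K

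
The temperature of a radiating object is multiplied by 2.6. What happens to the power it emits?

factor ≈ 45.7

P ∝ T⁴, so the power scales as (2.6)⁴ = 45.7.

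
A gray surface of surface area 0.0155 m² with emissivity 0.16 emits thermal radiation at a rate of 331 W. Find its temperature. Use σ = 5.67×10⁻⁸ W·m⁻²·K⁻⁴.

T ≈ 1240 K

From P = εσAT⁴, T = (P / εσA)^(1/4) = (331 / (0.16 × 5.67×10⁻⁸ × 0.0155))^(1/4).
T = (2.35×10^12)^(1/4) = 1240 K.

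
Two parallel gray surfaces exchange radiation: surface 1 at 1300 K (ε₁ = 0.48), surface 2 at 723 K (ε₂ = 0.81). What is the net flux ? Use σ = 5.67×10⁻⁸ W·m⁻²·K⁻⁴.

For two large parallel gray plates, q = σ(T₁⁴ − T₂⁴) / (1/ε₁ + 1/ε₂ − 1).
1/ε₁ + 1/ε₂ − 1 = 1/0.48 + 1/0.81 − 1 = 2.318.
T₁⁴ − T₂⁴ = 2.86×10^12 − 2.73×10^11 = 2.58×10^12 K⁴.
q = 5.67×10⁻⁸ × 2.58×10^12 / 2.318 = 63200 W/m².

q ≈ 63200 W/m²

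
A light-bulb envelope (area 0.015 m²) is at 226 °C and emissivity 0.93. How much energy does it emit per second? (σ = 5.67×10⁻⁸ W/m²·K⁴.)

226 °C = 499 K.
Stefan–Boltzmann: P = εσAT⁴ = 0.93 × 5.67×10⁻⁸ × 0.0150 × (499)⁴ = 0.93 × 5.67×10⁻⁸ × 0.0150 × 6.20×10^10.
P = 49.0 W.

P ≈ 49.0 W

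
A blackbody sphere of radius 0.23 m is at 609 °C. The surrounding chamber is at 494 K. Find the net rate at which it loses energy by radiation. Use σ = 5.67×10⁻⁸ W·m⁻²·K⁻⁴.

Q ≈ 20600 W

A = 4πr² = 4π × (0.23)² = 0.665 m².
Convert: 609 °C = 882 K.
Q = σA(T⁴ − T_s⁴). T⁴ − T_s⁴ = (882)⁴ − (494)⁴ = 6.05×10^11 − 5.96×10^10 = 5.46×10^11 K⁴.
Q = 5.67×10⁻⁸ × 0.665 × 5.46×10^11 = 20600 W.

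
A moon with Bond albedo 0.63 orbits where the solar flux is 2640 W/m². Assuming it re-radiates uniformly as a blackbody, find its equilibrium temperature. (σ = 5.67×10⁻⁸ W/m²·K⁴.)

T ≈ 256 K

Power absorbed = (1−a)S·πR²; power emitted = 4πR²σT⁴. Equating and cancelling πR²:
T = ((1−a)S / 4σ)^(1/4) = (977 / (4 × 5.67×10⁻⁸))^(1/4) = (4.31×10^9)^(1/4).
T = 256 K.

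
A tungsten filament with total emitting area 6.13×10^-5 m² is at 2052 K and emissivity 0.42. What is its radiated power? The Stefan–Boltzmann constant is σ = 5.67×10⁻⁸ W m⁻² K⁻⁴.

P ≈ 25.9 W

P = εσAT⁴ = 0.42 × 5.67×10⁻⁸ × 6.13×10^-5 × (2052)⁴ = 0.42 × 5.67×10⁻⁸ × 6.13×10^-5 × 1.77×10^13.
P = 25.9 W.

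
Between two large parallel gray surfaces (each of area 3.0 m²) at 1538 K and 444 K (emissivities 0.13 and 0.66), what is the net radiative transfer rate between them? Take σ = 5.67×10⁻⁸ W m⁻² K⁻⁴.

Q ≈ 1.15×10^5 W

For two large parallel gray plates, q = σ(T₁⁴ − T₂⁴) / (1/ε₁ + 1/ε₂ − 1).
1/ε₁ + 1/ε₂ − 1 = 1/0.13 + 1/0.66 − 1 = 8.207.
T₁⁴ − T₂⁴ = 5.60×10^12 − 3.89×10^10 = 5.56×10^12 K⁴.
q = 5.67×10⁻⁸ × 5.56×10^12 / 8.207 = 38400 W/m².
Q = q·A = 38400 × 3.0 = 1.15×10^5 W.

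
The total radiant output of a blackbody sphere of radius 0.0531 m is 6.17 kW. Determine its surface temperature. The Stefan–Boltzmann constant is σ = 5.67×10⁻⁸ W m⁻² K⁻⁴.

T ≈ 1320 K

A = 4πr² = 4π × (0.0531)² = 0.0354 m².
From P = σAT⁴, T = (P / σA)^(1/4) = (6170 / (5.67×10⁻⁸ × 0.0354))^(1/4).
T = (3.07×10^12)^(1/4) = 1320 K.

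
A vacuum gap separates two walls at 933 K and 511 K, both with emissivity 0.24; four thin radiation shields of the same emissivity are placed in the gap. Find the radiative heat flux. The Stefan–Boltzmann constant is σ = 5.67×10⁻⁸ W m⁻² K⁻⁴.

Each of the 5 gaps contributes resistance (2/ε − 1) = 2/0.24 − 1 = 7.333; total = 36.67.
q = σ(T₁⁴ − T₂⁴) / 36.67 = 5.67×10⁻⁸ × 6.90×10^11 / 36.67 = 1070 W/m².

q ≈ 1070 W/m²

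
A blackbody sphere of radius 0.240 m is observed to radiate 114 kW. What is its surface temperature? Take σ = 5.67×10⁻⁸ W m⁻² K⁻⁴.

T ≈ 1290 K

A = 4πr² = 4π × (0.240)² = 0.724 m².
From P = σAT⁴, T = (P / σA)^(1/4) = (1.14×10^5 / (5.67×10⁻⁸ × 0.724))^(1/4).
T = (2.78×10^12)^(1/4) = 1290 K.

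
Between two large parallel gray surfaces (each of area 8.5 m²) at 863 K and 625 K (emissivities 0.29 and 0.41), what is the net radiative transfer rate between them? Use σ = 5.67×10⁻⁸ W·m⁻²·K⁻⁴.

For two large parallel gray plates, q = σ(T₁⁴ − T₂⁴) / (1/ε₁ + 1/ε₂ − 1).
1/ε₁ + 1/ε₂ − 1 = 1/0.29 + 1/0.41 − 1 = 4.887.
T₁⁴ − T₂⁴ = 5.55×10^11 − 1.53×10^11 = 4.02×10^11 K⁴.
q = 5.67×10⁻⁸ × 4.02×10^11 / 4.887 = 4660 W/m².
Q = q·A = 4660 × 8.5 = 39700 W.

Q ≈ 39700 W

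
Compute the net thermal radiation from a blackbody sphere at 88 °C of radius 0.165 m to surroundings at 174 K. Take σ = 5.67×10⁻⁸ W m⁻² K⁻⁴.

Q ≈ 312 W

A = 4πr² = 4π × (0.165)² = 0.342 m².
Convert: 88 °C = 361 K.
Q = σA(T⁴ − T_s⁴). T⁴ − T_s⁴ = (361)⁴ − (174)⁴ = 1.70×10^10 − 9.17×10^8 = 1.61×10^10 K⁴.
Q = 5.67×10⁻⁸ × 0.342 × 1.61×10^10 = 312 W.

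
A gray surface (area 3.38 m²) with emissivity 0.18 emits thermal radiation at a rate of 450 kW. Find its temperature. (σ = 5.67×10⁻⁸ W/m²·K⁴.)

T ≈ 1900 K

From P = εσAT⁴, T = (P / εσA)^(1/4) = (4.50×10^5 / (0.18 × 5.67×10⁻⁸ × 3.38))^(1/4).
T = (1.30×10^13)^(1/4) = 1900 K.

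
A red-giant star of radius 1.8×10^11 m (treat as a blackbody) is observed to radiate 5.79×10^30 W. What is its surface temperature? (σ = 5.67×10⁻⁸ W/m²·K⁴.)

A = 4πr² = 4π × (1.8×10^11)² = 4.07×10^23 m².
From P = σAT⁴, T = (P / σA)^(1/4) = (5.79×10^30 / (5.67×10⁻⁸ × 4.07×10^23))^(1/4).
T = (2.51×10^14)^(1/4) = 3980 K.

T ≈ 3980 K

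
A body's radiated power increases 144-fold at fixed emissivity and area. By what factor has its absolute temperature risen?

P ∝ T⁴ ⇒ T ∝ P^(1/4), so T scales by (144)^(1/4) = 3.46.

factor ≈ 3.46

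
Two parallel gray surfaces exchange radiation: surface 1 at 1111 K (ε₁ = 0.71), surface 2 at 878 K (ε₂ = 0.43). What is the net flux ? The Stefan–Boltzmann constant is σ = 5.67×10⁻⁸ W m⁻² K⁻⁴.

For two large parallel gray plates, q = σ(T₁⁴ − T₂⁴) / (1/ε₁ + 1/ε₂ − 1).
1/ε₁ + 1/ε₂ − 1 = 1/0.71 + 1/0.43 − 1 = 2.734.
T₁⁴ − T₂⁴ = 1.52×10^12 − 5.94×10^11 = 9.29×10^11 K⁴.
q = 5.67×10⁻⁸ × 9.29×10^11 / 2.734 = 19300 W/m².

q ≈ 19300 W/m²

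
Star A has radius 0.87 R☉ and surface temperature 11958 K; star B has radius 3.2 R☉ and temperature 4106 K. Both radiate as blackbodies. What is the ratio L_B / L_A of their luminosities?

L_B/L_A ≈ 0.188

L = 4πR²σT⁴ ∝ R²T⁴, so L_B/L_A = (3.2/0.87)² × (4106/11958)⁴ = 13.5 × 0.0139 = 0.188.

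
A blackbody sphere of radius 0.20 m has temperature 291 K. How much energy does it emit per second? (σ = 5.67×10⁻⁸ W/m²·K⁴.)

P ≈ 204 W

A = 4πr² = 4π × (0.20)² = 0.503 m².
P = σAT⁴ = 5.67×10⁻⁸ × 0.503 × (291)⁴ = 5.67×10⁻⁸ × 0.503 × 7.17×10^9.
P = 204 W.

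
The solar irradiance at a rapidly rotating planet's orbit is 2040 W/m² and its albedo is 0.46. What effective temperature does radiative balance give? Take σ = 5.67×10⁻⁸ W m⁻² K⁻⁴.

T ≈ 264 K

Power absorbed = (1−a)S·πR²; power emitted = 4πR²σT⁴. Equating and cancelling πR²:
T = ((1−a)S / 4σ)^(1/4) = (1100 / (4 × 5.67×10⁻⁸))^(1/4) = (4.86×10^9)^(1/4).
T = 264 K.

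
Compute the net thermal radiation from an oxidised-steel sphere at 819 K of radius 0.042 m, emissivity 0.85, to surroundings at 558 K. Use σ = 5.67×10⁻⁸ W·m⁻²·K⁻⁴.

A = 4πr² = 4π × (0.042)² = 0.0222 m².
Q = εσA(T⁴ − T_s⁴). T⁴ − T_s⁴ = (819)⁴ − (558)⁴ = 4.50×10^11 − 9.69×10^10 = 3.53×10^11 K⁴.
Q = 0.85 × 5.67×10⁻⁸ × 0.0222 × 3.53×10^11 = 377 W.

Q ≈ 377 W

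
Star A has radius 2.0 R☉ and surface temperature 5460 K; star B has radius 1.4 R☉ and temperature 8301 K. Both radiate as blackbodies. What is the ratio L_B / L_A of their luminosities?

L = 4πR²σT⁴ ∝ R²T⁴, so L_B/L_A = (1.4/2.0)² × (8301/5460)⁴ = 0.490 × 5.34 = 2.62.

L_B/L_A ≈ 2.62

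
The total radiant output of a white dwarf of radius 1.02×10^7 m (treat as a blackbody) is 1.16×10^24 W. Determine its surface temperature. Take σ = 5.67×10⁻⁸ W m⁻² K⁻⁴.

T ≈ 11200 K

A = 4πr² = 4π × (1.02×10^7)² = 1.31×10^15 m².
From P = σAT⁴, T = (P / σA)^(1/4) = (1.16×10^24 / (5.67×10⁻⁸ × 1.31×10^15))^(1/4).
T = (1.56×10^16)^(1/4) = 11200 K.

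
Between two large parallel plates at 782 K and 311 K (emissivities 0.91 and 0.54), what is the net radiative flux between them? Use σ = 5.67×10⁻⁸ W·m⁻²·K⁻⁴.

For two large parallel gray plates, q = σ(T₁⁴ − T₂⁴) / (1/ε₁ + 1/ε₂ − 1).
1/ε₁ + 1/ε₂ − 1 = 1/0.91 + 1/0.54 − 1 = 1.951.
T₁⁴ − T₂⁴ = 3.74×10^11 − 9.35×10^9 = 3.65×10^11 K⁴.
q = 5.67×10⁻⁸ × 3.65×10^11 / 1.951 = 10600 W/m².

q ≈ 10600 W/m²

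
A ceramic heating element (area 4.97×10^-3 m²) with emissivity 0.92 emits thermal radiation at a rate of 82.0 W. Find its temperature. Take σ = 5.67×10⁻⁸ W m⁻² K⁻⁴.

T ≈ 750 K

From P = εσAT⁴, T = (P / εσA)^(1/4) = (82.0 / (0.92 × 5.67×10⁻⁸ × 4.97×10^-3))^(1/4).
T = (3.16×10^11)^(1/4) = 750 K.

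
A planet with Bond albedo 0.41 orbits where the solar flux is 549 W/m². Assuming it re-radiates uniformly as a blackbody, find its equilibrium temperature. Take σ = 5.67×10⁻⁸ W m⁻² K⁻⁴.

Power absorbed = (1−a)S·πR²; power emitted = 4πR²σT⁴. Equating and cancelling πR²:
T = ((1−a)S / 4σ)^(1/4) = (324 / (4 × 5.67×10⁻⁸))^(1/4) = (1.43×10^9)^(1/4).
T = 194 K.

T ≈ 194 K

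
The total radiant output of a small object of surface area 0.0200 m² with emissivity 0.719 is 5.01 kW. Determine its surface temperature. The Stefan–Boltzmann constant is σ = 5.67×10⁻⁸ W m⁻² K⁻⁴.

From P = εσAT⁴, T = (P / εσA)^(1/4) = (5010 / (0.719 × 5.67×10⁻⁸ × 0.0200))^(1/4).
T = (6.14×10^12)^(1/4) = 1570 K.

T ≈ 1570 K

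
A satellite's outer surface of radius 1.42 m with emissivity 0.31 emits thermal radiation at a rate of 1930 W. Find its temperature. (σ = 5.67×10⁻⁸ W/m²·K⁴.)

A = 4πr² = 4π × (1.42)² = 25.3 m².
From P = εσAT⁴, T = (P / εσA)^(1/4) = (1930 / (0.31 × 5.67×10⁻⁸ × 25.3))^(1/4).
T = (4.33×10^9)^(1/4) = 257 K.

T ≈ 257 K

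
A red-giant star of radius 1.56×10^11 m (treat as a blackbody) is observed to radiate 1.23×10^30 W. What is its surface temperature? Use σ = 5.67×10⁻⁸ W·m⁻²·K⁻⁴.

A = 4πr² = 4π × (1.56×10^11)² = 3.06×10^23 m².
From P = σAT⁴, T = (P / σA)^(1/4) = (1.23×10^30 / (5.67×10⁻⁸ × 3.06×10^23))^(1/4).
T = (7.09×10^13)^(1/4) = 2900 K.

T ≈ 2900 K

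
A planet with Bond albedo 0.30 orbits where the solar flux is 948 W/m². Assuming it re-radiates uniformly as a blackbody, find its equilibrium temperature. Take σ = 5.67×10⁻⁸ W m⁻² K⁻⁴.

T ≈ 233 K

Power absorbed = (1−a)S·πR²; power emitted = 4πR²σT⁴. Equating and cancelling πR²:
T = ((1−a)S / 4σ)^(1/4) = (664 / (4 × 5.67×10⁻⁸))^(1/4) = (2.93×10^9)^(1/4).
T = 233 K.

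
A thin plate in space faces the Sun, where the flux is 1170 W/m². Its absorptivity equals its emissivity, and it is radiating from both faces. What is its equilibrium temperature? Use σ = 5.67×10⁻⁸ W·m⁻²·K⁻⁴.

Absorbed flux αS = emitted flux 2εσT⁴ per unit area; with α = ε this gives T = (S/2σ)^(1/4).
T = (1170 / (2 × 5.67×10⁻⁸))^(1/4) = (1.03×10^10)^(1/4).
T = 319 K.

T ≈ 319 K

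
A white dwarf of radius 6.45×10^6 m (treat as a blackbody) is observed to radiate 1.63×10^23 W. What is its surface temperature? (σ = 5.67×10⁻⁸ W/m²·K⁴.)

T ≈ 8610 K

A = 4πr² = 4π × (6.45×10^6)² = 5.23×10^14 m².
From P = σAT⁴, T = (P / σA)^(1/4) = (1.63×10^23 / (5.67×10⁻⁸ × 5.23×10^14))^(1/4).
T = (5.50×10^15)^(1/4) = 8610 K.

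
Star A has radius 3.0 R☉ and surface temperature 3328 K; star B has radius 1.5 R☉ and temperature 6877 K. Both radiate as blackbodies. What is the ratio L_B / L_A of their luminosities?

L = 4πR²σT⁴ ∝ R²T⁴, so L_B/L_A = (1.5/3.0)² × (6877/3328)⁴ = 0.250 × 18.2 = 4.56.

L_B/L_A ≈ 4.56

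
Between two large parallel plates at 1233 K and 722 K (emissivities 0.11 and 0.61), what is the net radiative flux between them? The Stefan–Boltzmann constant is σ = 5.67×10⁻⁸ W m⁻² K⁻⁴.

For two large parallel gray plates, q = σ(T₁⁴ − T₂⁴) / (1/ε₁ + 1/ε₂ − 1).
1/ε₁ + 1/ε₂ − 1 = 1/0.11 + 1/0.61 − 1 = 9.730.
T₁⁴ − T₂⁴ = 2.31×10^12 − 2.72×10^11 = 2.04×10^12 K⁴.
q = 5.67×10⁻⁸ × 2.04×10^12 / 9.730 = 11900 W/m².

q ≈ 11900 W/m²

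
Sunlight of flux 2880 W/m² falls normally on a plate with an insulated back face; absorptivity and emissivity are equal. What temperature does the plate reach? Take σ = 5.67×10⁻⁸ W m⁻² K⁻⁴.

Absorbed flux αS = emitted flux εσT⁴ (one radiating face); with α = ε, T = (S/σ)^(1/4).
T = (2880 / 5.67×10⁻⁸)^(1/4) = (5.08×10^10)^(1/4).
T = 475 K.

T ≈ 475 K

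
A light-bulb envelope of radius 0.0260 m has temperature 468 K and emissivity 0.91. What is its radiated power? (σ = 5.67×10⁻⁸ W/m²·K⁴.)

A = 4πr² = 4π × (0.0260)² = 8.49×10^-3 m².
P = εσAT⁴ = 0.91 × 5.67×10⁻⁸ × 8.49×10^-3 × (468)⁴ = 0.91 × 5.67×10⁻⁸ × 8.49×10^-3 × 4.80×10^10.
P = 21.0 W.

P ≈ 21.0 W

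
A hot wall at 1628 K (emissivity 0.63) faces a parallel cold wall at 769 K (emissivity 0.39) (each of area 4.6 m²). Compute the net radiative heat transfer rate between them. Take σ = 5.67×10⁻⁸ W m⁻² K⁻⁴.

Q ≈ 5.52×10^5 W

For two large parallel gray plates, q = σ(T₁⁴ − T₂⁴) / (1/ε₁ + 1/ε₂ − 1).
1/ε₁ + 1/ε₂ − 1 = 1/0.63 + 1/0.39 − 1 = 3.151.
T₁⁴ − T₂⁴ = 7.02×10^12 − 3.50×10^11 = 6.67×10^12 K⁴.
q = 5.67×10⁻⁸ × 6.67×10^12 / 3.151 = 1.20×10^5 W/m².
Q = q·A = 1.20×10^5 × 4.6 = 5.52×10^5 W.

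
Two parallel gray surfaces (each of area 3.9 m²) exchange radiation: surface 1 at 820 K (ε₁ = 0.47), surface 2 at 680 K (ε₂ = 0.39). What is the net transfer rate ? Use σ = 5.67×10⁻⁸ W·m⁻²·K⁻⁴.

Q ≈ 14300 W

For two large parallel gray plates, q = σ(T₁⁴ − T₂⁴) / (1/ε₁ + 1/ε₂ − 1).
1/ε₁ + 1/ε₂ − 1 = 1/0.47 + 1/0.39 − 1 = 3.692.
T₁⁴ − T₂⁴ = 4.52×10^11 − 2.14×10^11 = 2.38×10^11 K⁴.
q = 5.67×10⁻⁸ × 2.38×10^11 / 3.692 = 3660 W/m².
Q = q·A = 3660 × 3.9 = 14300 W.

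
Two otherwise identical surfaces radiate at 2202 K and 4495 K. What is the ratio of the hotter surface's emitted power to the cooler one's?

ratio ≈ 17.4

P ∝ T⁴, so the ratio is (4495/2202)⁴ = (2.041)⁴ = 17.4.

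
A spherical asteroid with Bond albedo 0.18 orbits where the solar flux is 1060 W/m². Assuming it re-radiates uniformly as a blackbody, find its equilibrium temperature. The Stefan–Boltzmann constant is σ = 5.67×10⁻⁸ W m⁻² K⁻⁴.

Power absorbed = (1−a)S·πR²; power emitted = 4πR²σT⁴. Equating and cancelling πR²:
T = ((1−a)S / 4σ)^(1/4) = (869 / (4 × 5.67×10⁻⁸))^(1/4) = (3.83×10^9)^(1/4).
T = 249 K.

T ≈ 249 K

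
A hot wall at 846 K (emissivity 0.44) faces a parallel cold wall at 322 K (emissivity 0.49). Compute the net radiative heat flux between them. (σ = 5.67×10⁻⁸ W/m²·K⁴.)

For two large parallel gray plates, q = σ(T₁⁴ − T₂⁴) / (1/ε₁ + 1/ε₂ − 1).
1/ε₁ + 1/ε₂ − 1 = 1/0.44 + 1/0.49 − 1 = 3.314.
T₁⁴ − T₂⁴ = 5.12×10^11 − 1.08×10^10 = 5.01×10^11 K⁴.
q = 5.67×10⁻⁸ × 5.01×10^11 / 3.314 = 8580 W/m².

q ≈ 8580 W/m²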